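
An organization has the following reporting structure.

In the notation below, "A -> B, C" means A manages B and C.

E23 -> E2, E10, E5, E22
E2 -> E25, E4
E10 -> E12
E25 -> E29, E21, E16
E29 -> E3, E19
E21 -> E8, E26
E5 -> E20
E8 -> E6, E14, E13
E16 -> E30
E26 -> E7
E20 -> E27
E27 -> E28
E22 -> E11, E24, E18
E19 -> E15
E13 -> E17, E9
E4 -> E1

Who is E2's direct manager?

E2 reports directly to E23.

E23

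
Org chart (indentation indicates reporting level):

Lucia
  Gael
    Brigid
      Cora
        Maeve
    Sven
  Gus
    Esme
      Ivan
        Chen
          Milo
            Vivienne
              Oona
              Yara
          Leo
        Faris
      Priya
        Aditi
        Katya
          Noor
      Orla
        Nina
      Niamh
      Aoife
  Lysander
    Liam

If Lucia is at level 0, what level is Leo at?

Chain from Leo up to Lucia: Leo → Chen → Ivan → Esme → Gus → Lucia. That is 5 steps up, so Leo is 5 levels below Lucia.

5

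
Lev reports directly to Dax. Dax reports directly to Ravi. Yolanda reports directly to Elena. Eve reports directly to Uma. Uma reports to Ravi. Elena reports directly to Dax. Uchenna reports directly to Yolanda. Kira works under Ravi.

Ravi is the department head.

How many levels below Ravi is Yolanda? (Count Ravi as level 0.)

3

Chain from Yolanda up to Ravi: Yolanda → Elena → Dax → Ravi. That is 3 steps up, so Yolanda is 3 levels below Ravi.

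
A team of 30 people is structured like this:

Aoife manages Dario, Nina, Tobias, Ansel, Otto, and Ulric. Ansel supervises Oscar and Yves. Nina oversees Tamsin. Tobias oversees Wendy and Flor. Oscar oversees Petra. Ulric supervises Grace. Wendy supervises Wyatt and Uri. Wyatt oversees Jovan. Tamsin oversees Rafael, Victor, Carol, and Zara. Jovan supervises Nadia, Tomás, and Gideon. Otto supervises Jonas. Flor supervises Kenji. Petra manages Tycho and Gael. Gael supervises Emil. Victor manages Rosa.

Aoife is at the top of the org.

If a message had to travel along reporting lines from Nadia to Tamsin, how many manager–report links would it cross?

Nadia is 5 levels below Aoife, and Tamsin is 2 levels below Aoife (their lowest common manager). The shortest path runs up from Nadia to Aoife and back down to Tamsin: 5 + 2 = 7 links.

7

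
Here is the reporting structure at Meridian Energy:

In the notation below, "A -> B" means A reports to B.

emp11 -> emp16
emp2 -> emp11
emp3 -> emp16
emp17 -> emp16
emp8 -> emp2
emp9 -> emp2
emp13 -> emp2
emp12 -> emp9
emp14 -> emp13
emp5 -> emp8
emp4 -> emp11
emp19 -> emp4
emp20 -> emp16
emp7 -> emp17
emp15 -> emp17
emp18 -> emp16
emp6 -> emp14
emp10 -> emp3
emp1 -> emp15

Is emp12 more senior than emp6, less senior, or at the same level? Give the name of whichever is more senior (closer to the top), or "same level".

emp12

emp12 is 4 levels below emp16; emp6 is 5. emp12 is higher.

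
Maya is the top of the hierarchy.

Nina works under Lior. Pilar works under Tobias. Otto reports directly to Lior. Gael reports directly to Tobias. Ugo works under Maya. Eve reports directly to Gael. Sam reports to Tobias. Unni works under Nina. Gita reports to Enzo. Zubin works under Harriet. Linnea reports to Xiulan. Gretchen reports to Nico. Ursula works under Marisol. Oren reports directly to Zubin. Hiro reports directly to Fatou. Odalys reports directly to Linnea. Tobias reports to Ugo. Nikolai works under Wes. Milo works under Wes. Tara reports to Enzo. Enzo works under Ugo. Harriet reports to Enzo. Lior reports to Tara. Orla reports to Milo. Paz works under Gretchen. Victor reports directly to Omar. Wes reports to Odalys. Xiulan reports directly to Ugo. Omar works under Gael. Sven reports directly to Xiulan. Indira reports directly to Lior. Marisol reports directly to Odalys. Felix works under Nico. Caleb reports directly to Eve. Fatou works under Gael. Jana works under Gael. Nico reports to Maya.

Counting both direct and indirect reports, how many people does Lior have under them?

4

Lior directly manages Nina, Otto, Indira. Under Nina: Unni (1). Otto has no reports. Indira has no reports. So Lior's organization is 3 direct reports plus everyone under them: 2 + 1 + 1 = 4.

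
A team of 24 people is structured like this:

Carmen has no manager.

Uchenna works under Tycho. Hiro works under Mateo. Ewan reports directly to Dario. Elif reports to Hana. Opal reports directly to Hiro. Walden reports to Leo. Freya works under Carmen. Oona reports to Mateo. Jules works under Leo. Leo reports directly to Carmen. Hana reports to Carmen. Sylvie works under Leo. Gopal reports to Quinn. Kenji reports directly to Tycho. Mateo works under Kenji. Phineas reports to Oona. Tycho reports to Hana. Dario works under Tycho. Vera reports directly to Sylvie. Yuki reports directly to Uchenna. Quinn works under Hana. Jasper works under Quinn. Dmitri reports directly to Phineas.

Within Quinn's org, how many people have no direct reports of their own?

2

The people in Quinn's organization with no one reporting to them are Gopal, Jasper. That is 2.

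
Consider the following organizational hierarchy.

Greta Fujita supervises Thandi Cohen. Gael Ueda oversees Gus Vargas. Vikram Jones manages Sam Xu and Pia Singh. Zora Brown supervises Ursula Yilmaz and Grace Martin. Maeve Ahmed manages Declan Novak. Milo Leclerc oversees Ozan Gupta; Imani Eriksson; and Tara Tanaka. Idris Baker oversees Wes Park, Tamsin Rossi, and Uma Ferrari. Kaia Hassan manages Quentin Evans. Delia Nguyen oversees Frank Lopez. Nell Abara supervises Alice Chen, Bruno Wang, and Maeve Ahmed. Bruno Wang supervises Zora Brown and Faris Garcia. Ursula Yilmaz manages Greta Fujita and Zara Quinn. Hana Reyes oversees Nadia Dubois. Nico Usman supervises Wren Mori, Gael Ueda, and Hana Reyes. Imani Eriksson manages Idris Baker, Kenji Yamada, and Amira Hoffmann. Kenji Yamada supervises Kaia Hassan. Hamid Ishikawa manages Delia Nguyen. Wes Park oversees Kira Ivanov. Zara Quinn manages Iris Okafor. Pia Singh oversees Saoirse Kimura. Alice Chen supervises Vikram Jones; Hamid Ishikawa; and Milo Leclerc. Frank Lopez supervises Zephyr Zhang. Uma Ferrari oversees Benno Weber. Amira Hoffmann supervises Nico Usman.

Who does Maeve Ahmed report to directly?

Maeve Ahmed reports directly to Nell Abara.

Nell Abara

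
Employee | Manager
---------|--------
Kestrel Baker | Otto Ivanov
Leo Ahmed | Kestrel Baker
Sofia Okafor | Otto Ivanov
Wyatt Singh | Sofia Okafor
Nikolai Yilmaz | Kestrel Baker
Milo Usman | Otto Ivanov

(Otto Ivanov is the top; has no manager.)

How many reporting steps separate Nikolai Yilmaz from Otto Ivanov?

2

Chain from Nikolai Yilmaz up to Otto Ivanov: Nikolai Yilmaz → Kestrel Baker → Otto Ivanov. That is 2 steps up, so Nikolai Yilmaz is 2 levels below Otto Ivanov.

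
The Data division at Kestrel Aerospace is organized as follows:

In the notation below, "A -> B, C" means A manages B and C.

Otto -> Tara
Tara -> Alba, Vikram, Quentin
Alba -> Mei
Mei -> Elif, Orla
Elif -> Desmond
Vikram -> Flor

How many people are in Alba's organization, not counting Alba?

4

Alba directly manages Mei. Under Mei: Orla, Elif, Desmond (3). That's 4 in total.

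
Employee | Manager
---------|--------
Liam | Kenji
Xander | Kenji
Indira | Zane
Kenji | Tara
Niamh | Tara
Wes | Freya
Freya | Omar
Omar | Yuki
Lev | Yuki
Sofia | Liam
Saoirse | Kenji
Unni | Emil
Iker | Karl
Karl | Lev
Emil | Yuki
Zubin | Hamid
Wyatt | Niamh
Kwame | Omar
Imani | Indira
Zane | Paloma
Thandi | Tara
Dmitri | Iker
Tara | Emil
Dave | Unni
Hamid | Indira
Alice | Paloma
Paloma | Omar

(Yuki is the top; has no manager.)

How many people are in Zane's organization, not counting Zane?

Zane directly manages Indira. Under Indira: Hamid, Zubin, Imani (3). That's 4 in total.

4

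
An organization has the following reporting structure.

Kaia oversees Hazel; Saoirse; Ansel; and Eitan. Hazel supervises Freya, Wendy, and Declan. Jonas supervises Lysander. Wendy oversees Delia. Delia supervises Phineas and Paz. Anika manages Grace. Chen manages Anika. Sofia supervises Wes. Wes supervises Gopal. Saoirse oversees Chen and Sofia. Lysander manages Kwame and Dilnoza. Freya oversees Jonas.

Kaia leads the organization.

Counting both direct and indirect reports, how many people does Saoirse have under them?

6

Saoirse directly manages Sofia, Chen. Under Sofia: Wes, Gopal (2). Under Chen: Anika, Grace (2). So Saoirse's organization is 2 direct reports plus everyone under them: 3 + 3 = 6.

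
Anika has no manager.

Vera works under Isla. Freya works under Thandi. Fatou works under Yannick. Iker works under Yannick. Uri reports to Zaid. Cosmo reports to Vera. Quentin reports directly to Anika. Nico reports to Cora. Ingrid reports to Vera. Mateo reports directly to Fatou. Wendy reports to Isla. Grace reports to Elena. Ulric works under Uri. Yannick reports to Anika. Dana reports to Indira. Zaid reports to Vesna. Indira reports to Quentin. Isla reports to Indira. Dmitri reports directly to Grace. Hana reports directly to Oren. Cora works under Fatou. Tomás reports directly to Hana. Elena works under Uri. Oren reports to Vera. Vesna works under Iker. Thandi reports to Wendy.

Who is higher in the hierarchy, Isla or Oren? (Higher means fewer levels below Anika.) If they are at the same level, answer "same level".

Isla

Isla is 3 levels below Anika; Oren is 5. Isla is higher.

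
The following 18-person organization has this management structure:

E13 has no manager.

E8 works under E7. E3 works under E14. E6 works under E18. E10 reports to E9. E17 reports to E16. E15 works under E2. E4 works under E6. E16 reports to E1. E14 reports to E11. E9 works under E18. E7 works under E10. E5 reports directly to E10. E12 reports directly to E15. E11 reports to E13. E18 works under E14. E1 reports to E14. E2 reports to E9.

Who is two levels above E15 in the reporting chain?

E9

E15 reports to E2, and E2 reports to E9. So E15's skip-level manager is E9.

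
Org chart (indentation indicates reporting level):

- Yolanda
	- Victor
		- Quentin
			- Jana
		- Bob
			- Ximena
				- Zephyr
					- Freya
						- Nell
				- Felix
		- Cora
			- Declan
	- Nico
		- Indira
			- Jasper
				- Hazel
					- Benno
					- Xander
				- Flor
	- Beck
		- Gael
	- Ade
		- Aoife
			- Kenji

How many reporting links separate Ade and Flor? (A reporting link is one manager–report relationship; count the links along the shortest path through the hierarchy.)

5

Ade is 1 level below Yolanda, and Flor is 4 levels below Yolanda (their lowest common manager). The shortest path runs up from Ade to Yolanda and back down to Flor: 1 + 4 = 5 links.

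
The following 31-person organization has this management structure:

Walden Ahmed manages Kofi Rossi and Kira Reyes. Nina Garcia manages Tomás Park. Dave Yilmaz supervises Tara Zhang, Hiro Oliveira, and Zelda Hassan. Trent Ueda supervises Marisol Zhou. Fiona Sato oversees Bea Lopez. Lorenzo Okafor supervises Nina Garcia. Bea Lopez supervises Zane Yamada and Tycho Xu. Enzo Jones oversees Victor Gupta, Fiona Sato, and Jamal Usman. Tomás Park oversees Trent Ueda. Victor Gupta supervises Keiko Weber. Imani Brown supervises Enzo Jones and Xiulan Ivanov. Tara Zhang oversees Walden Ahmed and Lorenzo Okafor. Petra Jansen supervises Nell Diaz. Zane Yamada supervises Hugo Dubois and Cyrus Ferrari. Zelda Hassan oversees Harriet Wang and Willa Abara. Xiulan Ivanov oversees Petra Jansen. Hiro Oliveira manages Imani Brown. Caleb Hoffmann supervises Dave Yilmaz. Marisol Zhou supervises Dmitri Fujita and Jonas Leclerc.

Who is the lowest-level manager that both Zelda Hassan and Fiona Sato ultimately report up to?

Dave Yilmaz

Zelda Hassan's chain of managers is Dave Yilmaz, Caleb Hoffmann. Fiona Sato's chain of managers is Enzo Jones, Imani Brown, Hiro Oliveira, Dave Yilmaz, Caleb Hoffmann. The first manager that appears in both chains is Dave Yilmaz.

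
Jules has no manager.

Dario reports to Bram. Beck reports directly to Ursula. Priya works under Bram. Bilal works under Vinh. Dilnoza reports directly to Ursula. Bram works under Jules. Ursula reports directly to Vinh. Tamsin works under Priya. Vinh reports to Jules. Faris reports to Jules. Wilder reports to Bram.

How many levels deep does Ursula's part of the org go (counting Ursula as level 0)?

1

The longest chain under Ursula runs Ursula → Dilnoza, which is 1 level below Ursula.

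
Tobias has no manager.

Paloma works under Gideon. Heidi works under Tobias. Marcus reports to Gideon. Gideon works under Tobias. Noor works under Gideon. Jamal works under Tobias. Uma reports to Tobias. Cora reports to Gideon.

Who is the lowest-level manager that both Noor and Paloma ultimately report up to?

Gideon

Noor's chain of managers is Gideon, Tobias. Paloma's chain of managers is Gideon, Tobias. The first manager that appears in both chains is Gideon.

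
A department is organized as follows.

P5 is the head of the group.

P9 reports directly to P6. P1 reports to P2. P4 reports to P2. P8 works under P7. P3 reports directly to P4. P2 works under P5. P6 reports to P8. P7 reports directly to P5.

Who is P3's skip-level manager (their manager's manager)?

P2

P3 reports to P4, and P4 reports to P2. So P3's skip-level manager is P2.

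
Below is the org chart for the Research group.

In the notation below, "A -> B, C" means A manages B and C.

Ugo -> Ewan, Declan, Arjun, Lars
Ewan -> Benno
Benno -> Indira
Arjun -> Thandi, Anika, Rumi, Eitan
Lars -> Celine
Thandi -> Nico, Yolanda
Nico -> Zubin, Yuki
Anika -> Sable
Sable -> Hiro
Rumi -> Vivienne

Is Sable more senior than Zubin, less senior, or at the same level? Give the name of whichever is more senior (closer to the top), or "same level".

Sable

Sable is 3 levels below Ugo; Zubin is 4. Sable is higher.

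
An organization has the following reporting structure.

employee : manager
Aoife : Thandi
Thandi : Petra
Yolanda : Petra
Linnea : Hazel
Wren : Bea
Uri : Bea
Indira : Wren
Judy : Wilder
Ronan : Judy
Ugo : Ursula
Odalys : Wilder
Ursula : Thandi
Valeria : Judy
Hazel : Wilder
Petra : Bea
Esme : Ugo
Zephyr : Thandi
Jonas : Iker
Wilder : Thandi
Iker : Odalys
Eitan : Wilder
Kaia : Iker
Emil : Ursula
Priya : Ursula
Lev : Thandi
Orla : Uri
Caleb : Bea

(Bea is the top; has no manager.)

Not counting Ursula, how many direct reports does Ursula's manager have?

4

Ursula reports to Thandi. Thandi's other direct reports are Wilder, Zephyr, Lev, Aoife — 4 peers.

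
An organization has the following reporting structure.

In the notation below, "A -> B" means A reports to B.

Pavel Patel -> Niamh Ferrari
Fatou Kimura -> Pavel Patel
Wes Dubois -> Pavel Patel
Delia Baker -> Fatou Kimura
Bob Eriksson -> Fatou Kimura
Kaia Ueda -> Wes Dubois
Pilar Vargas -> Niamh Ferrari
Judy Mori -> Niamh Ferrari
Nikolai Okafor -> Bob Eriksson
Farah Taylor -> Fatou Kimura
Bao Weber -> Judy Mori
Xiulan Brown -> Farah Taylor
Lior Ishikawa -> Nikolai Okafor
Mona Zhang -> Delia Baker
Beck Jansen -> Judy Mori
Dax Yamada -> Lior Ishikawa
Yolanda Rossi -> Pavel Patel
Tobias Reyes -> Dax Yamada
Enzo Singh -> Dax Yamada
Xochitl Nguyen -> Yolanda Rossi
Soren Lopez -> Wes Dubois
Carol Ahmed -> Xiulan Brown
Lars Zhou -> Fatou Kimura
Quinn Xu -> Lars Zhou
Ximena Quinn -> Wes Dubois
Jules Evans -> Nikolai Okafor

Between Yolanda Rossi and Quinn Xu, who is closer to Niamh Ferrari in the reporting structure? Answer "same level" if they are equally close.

Yolanda Rossi

Yolanda Rossi is 2 levels below Niamh Ferrari; Quinn Xu is 4. Yolanda Rossi is higher.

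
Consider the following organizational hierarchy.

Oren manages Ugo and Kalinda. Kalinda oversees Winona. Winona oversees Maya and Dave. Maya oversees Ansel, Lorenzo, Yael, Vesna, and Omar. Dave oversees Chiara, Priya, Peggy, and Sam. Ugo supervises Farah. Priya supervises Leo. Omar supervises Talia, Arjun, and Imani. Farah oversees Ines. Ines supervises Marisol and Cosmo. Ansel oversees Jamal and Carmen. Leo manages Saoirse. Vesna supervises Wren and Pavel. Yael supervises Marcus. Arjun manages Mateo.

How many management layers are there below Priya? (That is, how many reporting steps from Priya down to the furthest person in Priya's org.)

The longest chain under Priya runs Priya → Leo → Saoirse, which is 2 levels below Priya.

2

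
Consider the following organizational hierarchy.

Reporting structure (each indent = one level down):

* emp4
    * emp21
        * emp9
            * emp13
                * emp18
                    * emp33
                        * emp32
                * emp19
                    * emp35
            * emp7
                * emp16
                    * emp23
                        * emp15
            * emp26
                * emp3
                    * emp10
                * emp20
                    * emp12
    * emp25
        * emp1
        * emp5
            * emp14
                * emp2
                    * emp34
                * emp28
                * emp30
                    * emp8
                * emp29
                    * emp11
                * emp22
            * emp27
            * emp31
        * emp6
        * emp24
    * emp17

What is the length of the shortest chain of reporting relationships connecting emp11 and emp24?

5

emp11 is 4 levels below emp25, and emp24 is 1 level below emp25 (their lowest common manager). The shortest path runs up from emp11 to emp25 and back down to emp24: 4 + 1 = 5 links.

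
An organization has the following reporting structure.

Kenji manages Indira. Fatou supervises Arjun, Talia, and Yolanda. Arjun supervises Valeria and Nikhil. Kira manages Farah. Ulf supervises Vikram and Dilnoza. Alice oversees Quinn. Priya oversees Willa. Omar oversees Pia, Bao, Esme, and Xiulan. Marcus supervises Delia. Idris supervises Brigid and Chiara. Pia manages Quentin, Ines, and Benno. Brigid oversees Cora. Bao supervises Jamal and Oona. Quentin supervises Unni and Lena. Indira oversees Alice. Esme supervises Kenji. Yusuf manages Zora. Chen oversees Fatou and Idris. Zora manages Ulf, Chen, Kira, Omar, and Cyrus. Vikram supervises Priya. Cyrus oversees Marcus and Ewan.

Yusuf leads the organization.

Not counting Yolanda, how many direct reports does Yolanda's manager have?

2

Yolanda reports to Fatou. Fatou's other direct reports are Arjun, Talia — 2 peers.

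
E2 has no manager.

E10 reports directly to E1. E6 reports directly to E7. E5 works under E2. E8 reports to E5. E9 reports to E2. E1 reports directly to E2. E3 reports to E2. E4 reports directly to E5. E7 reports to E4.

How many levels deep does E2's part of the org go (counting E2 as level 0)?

4

The longest chain under E2 runs E2 → E5 → E4 → E7 → E6, which is 4 levels below E2.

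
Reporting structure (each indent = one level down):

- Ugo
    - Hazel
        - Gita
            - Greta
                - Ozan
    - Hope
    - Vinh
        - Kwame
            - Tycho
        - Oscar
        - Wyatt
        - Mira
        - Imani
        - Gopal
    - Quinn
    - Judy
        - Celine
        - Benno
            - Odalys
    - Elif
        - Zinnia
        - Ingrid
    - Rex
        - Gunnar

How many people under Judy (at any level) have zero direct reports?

2

The people in Judy's organization with no one reporting to them are Odalys, Celine. That is 2.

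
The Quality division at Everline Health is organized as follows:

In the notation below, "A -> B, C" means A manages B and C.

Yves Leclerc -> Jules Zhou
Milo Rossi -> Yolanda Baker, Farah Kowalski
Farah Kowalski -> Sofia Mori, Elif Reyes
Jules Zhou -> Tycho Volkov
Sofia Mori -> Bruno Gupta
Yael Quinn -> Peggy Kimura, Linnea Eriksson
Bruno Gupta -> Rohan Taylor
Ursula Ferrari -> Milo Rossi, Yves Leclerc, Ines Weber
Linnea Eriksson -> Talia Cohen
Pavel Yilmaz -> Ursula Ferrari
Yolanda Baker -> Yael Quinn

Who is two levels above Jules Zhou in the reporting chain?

Ursula Ferrari

Jules Zhou reports to Yves Leclerc, and Yves Leclerc reports to Ursula Ferrari. So Jules Zhou's skip-level manager is Ursula Ferrari.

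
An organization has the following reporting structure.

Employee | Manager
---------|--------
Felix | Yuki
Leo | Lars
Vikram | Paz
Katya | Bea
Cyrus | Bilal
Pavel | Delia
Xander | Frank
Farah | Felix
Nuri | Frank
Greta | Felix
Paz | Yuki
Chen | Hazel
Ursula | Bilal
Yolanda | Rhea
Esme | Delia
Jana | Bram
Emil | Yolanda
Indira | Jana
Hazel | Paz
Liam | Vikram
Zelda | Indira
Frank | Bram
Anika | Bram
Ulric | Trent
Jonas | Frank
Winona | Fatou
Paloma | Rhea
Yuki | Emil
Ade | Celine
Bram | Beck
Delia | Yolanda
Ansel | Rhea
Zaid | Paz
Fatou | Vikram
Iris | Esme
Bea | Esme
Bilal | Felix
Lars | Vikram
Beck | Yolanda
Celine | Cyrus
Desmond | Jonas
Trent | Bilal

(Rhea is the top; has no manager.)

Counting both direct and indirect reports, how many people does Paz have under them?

9

Paz directly manages Vikram, Zaid, Hazel. Under Vikram: Fatou, Winona, Liam, Lars, Leo (5). Zaid has no reports. Under Hazel: Chen (1). So Paz's organization is 3 direct reports plus everyone under them: 6 + 1 + 2 = 9.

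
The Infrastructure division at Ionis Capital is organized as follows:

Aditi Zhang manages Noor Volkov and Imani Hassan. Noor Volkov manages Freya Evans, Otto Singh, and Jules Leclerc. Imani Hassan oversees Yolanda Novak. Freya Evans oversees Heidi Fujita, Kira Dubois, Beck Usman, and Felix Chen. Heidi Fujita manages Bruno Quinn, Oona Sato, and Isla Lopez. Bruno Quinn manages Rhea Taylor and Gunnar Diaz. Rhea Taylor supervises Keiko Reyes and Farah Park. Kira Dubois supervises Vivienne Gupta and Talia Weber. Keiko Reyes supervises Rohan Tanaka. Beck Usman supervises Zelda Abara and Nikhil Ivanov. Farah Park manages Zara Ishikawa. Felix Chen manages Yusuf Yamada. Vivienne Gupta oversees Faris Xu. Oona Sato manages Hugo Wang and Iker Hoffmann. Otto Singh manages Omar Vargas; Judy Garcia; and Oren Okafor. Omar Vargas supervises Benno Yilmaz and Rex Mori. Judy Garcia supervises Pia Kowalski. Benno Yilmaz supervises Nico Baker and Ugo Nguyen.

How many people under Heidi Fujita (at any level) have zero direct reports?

The people in Heidi Fujita's organization with no one reporting to them are Isla Lopez, Hugo Wang, Iker Hoffmann, Gunnar Diaz, Zara Ishikawa, Rohan Tanaka. That is 6.

6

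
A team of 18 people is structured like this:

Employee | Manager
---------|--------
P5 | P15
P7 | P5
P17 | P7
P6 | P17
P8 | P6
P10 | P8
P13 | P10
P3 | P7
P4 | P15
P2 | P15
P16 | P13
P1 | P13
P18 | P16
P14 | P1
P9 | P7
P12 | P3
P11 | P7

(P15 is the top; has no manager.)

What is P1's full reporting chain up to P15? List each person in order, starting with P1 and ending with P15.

P1 reports to P13. P13 reports to P10. P10 reports to P8. P8 reports to P6. P6 reports to P17. P17 reports to P7. P7 reports to P5. P5 reports to P15. P15 is at the top.

P1 -> P13 -> P10 -> P8 -> P6 -> P17 -> P7 -> P5 -> P15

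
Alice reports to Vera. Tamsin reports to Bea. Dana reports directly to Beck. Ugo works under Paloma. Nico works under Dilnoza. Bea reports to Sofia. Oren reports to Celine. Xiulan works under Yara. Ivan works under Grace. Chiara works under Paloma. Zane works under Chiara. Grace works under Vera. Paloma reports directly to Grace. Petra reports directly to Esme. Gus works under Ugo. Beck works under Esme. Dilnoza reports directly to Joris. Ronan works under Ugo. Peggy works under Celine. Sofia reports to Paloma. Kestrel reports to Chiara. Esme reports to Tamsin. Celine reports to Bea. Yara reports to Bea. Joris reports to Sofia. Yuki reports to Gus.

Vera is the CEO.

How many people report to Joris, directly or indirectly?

Joris directly manages Dilnoza. Under Dilnoza: Nico (1). That's 2 in total.

2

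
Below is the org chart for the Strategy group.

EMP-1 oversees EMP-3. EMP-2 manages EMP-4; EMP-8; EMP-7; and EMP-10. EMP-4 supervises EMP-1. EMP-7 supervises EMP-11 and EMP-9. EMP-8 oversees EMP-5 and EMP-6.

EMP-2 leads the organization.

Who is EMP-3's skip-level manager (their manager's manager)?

EMP-3 reports to EMP-1, and EMP-1 reports to EMP-4. So EMP-3's skip-level manager is EMP-4.

EMP-4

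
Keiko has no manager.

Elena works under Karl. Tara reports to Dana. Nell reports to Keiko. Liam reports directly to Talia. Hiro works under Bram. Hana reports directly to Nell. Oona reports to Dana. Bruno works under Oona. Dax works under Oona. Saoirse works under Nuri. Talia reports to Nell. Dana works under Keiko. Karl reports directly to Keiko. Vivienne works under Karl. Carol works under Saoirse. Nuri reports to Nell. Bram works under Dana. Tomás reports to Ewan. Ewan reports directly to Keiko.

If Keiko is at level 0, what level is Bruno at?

Chain from Bruno up to Keiko: Bruno → Oona → Dana → Keiko. That is 3 steps up, so Bruno is 3 levels below Keiko.

3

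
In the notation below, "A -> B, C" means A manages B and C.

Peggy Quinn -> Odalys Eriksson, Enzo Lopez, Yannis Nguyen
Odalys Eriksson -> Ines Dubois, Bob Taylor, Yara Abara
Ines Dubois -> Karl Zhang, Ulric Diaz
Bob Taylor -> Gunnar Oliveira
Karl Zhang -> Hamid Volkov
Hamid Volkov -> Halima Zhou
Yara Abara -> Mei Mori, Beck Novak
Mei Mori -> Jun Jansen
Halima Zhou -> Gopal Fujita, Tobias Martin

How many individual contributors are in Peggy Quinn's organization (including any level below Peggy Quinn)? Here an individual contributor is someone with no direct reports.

8

The people in Peggy Quinn's organization with no one reporting to them are Yannis Nguyen, Enzo Lopez, Beck Novak, Jun Jansen, Gunnar Oliveira, Ulric Diaz, Tobias Martin, Gopal Fujita. That is 8.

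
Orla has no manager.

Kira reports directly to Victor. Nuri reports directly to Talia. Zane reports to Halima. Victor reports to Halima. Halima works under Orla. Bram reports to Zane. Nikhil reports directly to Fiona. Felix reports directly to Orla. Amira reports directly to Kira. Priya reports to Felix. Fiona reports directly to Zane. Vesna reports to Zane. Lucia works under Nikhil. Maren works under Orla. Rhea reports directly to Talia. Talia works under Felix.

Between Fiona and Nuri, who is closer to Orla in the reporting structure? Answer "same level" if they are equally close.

Both Fiona and Nuri are 3 levels below Orla.

same level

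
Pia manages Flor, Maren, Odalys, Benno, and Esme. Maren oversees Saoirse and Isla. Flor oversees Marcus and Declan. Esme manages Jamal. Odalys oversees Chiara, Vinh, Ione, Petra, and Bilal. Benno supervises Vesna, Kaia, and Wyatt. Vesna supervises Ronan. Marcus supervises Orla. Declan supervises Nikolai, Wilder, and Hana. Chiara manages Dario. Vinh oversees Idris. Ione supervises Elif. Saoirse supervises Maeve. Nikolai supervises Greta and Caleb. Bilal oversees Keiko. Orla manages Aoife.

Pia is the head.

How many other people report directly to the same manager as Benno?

4

Benno reports to Pia. Pia's other direct reports are Maren, Flor, Esme, Odalys — 4 peers.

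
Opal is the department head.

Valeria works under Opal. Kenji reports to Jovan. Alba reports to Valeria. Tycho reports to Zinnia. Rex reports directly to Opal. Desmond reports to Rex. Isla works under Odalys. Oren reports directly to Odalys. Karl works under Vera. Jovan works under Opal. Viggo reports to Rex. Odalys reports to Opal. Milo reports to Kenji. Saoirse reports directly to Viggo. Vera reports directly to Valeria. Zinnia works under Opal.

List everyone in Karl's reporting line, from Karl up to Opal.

Karl -> Vera -> Valeria -> Opal

Karl reports to Vera. Vera reports to Valeria. Valeria reports to Opal. Opal is at the top.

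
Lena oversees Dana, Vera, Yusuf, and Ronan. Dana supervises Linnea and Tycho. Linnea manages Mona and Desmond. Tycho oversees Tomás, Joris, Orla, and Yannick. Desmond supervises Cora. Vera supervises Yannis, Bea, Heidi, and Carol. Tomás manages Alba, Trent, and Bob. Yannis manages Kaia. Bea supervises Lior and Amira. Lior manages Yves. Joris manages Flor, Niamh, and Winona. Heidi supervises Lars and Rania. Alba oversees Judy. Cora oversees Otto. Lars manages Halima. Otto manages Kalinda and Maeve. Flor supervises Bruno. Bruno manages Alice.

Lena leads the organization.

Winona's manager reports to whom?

Tycho

Winona reports to Joris, and Joris reports to Tycho. So Winona's skip-level manager is Tycho.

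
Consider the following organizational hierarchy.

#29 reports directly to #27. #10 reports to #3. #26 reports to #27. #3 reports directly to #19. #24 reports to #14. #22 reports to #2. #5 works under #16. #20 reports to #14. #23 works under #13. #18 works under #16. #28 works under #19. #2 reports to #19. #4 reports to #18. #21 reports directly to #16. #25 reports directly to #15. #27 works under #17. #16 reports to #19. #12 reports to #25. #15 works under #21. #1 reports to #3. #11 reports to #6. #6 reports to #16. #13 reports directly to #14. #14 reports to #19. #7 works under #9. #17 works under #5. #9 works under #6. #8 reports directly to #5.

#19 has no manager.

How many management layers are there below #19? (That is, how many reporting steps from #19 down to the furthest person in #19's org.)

5

The longest chain under #19 runs #19 → #16 → #21 → #15 → #25 → #12, which is 5 levels below #19.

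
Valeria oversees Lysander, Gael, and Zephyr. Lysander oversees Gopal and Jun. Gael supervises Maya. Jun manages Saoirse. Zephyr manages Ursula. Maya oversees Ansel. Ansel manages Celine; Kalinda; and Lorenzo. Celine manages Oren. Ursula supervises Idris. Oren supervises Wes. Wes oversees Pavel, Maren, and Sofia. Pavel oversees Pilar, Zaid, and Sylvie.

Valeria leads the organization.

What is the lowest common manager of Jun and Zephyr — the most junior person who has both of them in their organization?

Jun's chain of managers is Lysander, Valeria. Zephyr's chain of managers is Valeria. The first manager that appears in both chains is Valeria.

Valeria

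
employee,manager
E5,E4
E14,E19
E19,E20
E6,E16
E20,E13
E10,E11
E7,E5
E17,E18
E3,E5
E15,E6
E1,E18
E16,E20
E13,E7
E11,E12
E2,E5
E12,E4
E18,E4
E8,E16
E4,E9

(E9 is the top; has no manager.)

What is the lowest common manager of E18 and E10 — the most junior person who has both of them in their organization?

E18's chain of managers is E4, E9. E10's chain of managers is E11, E12, E4, E9. The first manager that appears in both chains is E4.

E4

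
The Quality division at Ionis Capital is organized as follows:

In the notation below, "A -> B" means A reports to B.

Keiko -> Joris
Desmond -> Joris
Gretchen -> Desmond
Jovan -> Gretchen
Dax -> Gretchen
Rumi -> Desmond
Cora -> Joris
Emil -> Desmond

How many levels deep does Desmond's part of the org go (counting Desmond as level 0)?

2

The longest chain under Desmond runs Desmond → Gretchen → Dax, which is 2 levels below Desmond.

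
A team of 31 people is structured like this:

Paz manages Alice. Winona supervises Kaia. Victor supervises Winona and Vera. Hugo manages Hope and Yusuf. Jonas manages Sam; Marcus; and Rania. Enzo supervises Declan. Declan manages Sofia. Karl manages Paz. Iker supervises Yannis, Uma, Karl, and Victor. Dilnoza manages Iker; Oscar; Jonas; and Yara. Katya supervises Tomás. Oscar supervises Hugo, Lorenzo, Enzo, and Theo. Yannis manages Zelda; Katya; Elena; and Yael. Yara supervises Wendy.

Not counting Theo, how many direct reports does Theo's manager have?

Theo reports to Oscar. Oscar's other direct reports are Hugo, Lorenzo, Enzo — 3 peers.

3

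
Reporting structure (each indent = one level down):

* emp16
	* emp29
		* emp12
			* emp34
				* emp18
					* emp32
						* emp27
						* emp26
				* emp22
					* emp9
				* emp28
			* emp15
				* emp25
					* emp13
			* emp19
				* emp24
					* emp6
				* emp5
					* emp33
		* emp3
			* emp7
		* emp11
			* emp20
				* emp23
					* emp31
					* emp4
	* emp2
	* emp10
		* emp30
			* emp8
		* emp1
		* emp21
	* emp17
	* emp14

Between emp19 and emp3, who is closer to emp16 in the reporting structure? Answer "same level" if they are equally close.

emp3

emp19 is 3 levels below emp16; emp3 is 2. emp3 is higher.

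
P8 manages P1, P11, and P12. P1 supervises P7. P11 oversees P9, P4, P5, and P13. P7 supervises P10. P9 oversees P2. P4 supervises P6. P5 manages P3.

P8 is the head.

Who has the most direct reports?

Direct-report counts: P8 has 3; P11 has 4; P5 has 1; P4 has 1; P9 has 1; P1 has 1; P7 has 1. The largest is 4, held by P11.

P11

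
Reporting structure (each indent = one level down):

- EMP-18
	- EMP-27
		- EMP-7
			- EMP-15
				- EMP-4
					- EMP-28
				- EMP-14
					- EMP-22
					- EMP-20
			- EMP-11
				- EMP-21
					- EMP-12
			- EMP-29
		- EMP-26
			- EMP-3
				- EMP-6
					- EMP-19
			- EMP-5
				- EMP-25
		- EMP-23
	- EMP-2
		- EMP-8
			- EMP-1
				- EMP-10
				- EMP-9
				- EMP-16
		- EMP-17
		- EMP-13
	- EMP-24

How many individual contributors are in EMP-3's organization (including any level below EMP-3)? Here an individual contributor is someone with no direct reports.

1

The only person in EMP-3's organization with no one reporting to them is EMP-19. That is 1.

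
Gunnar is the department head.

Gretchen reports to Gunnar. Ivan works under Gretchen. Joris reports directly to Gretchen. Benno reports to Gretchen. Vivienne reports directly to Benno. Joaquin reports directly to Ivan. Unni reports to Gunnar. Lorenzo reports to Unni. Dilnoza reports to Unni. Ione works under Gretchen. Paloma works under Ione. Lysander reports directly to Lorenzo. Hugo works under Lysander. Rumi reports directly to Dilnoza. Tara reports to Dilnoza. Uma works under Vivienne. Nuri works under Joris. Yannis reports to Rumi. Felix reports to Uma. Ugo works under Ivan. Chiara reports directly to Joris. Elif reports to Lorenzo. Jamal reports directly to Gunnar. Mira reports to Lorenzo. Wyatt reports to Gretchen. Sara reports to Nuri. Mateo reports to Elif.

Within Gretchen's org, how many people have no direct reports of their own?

7

The people in Gretchen's organization with no one reporting to them are Wyatt, Paloma, Felix, Chiara, Sara, Ugo, Joaquin. That is 7.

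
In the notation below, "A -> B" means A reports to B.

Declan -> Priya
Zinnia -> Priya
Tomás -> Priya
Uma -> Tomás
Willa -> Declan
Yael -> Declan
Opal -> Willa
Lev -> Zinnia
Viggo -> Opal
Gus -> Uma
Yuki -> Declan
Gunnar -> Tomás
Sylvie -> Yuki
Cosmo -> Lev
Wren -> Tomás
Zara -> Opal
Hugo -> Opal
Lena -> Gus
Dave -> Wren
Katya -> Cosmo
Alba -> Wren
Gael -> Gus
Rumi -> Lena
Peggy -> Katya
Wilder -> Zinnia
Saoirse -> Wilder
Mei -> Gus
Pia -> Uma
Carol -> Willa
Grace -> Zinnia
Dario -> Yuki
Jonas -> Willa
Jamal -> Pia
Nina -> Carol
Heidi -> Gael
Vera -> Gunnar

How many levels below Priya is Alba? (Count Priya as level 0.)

3

Chain from Alba up to Priya: Alba → Wren → Tomás → Priya. That is 3 steps up, so Alba is 3 levels below Priya.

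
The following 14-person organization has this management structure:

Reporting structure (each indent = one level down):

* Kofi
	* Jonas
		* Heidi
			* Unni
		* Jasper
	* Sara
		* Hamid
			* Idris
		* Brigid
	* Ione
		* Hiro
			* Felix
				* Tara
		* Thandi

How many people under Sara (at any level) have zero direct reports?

2

The people in Sara's organization with no one reporting to them are Brigid, Idris. That is 2.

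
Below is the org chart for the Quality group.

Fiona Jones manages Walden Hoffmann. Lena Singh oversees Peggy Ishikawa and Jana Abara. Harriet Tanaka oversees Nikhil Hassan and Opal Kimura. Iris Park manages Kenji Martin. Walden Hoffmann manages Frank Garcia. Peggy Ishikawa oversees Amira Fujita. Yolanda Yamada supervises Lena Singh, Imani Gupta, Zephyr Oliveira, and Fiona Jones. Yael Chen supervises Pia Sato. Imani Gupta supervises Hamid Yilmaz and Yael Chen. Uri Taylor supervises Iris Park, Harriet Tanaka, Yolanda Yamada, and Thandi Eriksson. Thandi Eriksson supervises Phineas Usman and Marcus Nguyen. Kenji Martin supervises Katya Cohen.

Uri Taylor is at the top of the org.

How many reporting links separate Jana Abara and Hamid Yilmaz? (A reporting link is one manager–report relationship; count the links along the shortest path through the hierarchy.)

4

Jana Abara is 2 levels below Yolanda Yamada, and Hamid Yilmaz is 2 levels below Yolanda Yamada (their lowest common manager). The shortest path runs up from Jana Abara to Yolanda Yamada and back down to Hamid Yilmaz: 2 + 2 = 4 links.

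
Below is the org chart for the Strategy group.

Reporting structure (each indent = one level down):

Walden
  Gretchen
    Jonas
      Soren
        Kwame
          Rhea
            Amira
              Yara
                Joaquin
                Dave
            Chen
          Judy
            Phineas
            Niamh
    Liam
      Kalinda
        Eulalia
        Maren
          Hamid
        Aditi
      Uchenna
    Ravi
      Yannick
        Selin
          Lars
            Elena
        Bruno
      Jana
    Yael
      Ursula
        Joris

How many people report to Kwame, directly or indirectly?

Kwame directly manages Rhea, Judy. Under Rhea: Chen, Amira, Yara, Dave, Joaquin (5). Under Judy: Niamh, Phineas (2). So Kwame's organization is 2 direct reports plus everyone under them: 6 + 3 = 9.

9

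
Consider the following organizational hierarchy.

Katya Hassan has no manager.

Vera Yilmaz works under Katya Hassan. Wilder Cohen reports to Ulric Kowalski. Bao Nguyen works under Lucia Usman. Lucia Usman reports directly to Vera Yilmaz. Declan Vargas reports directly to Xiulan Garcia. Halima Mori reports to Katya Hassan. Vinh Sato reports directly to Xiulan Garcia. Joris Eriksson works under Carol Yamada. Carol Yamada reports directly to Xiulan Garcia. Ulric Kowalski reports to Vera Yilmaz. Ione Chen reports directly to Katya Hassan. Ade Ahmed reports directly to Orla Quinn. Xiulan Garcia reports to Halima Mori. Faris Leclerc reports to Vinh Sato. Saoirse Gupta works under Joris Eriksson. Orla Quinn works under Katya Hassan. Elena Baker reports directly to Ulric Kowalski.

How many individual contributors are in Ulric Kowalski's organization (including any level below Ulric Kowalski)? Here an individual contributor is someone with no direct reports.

The people in Ulric Kowalski's organization with no one reporting to them are Wilder Cohen, Elena Baker. That is 2.

2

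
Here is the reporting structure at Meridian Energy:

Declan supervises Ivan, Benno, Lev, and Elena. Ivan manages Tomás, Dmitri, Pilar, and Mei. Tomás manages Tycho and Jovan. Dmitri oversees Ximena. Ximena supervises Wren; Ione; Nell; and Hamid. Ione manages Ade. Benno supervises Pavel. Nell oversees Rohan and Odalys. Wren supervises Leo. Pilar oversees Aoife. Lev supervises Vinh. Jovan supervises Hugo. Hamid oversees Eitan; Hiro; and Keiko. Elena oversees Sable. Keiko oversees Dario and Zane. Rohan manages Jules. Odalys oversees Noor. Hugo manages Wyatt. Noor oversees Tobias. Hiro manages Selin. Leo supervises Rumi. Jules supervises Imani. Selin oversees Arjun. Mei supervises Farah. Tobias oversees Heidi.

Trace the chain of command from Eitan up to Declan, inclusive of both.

Eitan -> Hamid -> Ximena -> Dmitri -> Ivan -> Declan

Eitan reports to Hamid. Hamid reports to Ximena. Ximena reports to Dmitri. Dmitri reports to Ivan. Ivan reports to Declan. Declan is at the top.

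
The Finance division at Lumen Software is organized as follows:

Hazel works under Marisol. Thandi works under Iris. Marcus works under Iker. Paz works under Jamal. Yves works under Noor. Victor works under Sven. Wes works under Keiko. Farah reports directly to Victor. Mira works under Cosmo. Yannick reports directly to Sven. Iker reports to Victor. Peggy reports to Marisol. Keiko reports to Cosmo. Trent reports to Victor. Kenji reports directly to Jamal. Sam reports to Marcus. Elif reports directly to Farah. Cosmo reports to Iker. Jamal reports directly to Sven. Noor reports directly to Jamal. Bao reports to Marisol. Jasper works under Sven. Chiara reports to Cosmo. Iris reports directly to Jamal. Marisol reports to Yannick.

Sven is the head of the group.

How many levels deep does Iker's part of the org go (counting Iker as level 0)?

3

The longest chain under Iker runs Iker → Cosmo → Keiko → Wes, which is 3 levels below Iker.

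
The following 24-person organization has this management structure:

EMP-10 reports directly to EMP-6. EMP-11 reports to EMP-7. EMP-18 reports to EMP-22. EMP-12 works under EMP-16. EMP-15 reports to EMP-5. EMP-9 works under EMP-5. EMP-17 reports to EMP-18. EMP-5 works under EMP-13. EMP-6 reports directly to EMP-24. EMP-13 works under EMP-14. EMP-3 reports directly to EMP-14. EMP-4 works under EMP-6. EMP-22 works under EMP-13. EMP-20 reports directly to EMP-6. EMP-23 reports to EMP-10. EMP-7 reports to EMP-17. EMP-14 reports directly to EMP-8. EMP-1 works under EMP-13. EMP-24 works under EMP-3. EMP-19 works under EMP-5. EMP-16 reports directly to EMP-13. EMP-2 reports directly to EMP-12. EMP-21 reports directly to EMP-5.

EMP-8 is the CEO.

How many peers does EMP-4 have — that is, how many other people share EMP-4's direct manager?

EMP-4 reports to EMP-6. EMP-6's other direct reports are EMP-10, EMP-20 — 2 peers.

2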